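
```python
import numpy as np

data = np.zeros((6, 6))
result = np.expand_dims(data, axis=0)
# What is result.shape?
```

(1, 6, 6)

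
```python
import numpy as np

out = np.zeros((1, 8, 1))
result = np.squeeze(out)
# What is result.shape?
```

(8,)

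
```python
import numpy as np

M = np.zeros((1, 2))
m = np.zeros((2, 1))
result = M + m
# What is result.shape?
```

(2, 2)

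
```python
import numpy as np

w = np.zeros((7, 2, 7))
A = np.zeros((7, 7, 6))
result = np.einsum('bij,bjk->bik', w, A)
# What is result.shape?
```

(7, 2, 6)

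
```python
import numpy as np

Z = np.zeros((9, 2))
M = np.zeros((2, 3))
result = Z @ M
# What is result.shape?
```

(9, 3)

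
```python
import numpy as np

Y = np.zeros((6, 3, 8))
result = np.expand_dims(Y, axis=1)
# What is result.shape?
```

(6, 1, 3, 8)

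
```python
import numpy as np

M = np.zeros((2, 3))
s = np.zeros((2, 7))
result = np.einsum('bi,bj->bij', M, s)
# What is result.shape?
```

(2, 3, 7)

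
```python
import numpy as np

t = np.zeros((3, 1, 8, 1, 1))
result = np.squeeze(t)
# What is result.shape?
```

(3, 8)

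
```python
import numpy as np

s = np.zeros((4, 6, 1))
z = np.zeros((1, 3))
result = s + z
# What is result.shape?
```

(4, 6, 3)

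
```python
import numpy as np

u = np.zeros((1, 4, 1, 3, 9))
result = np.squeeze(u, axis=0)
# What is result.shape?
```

(4, 1, 3, 9)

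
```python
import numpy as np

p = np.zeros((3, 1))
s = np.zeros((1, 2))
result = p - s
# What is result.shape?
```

(3, 2)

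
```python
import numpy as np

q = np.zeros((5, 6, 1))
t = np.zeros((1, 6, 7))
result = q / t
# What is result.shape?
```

(5, 6, 7)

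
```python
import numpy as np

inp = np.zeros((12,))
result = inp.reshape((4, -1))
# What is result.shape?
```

(4, 3)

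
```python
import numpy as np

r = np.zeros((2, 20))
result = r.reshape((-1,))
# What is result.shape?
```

(40,)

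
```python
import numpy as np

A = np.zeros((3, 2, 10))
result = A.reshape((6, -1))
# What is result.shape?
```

(6, 10)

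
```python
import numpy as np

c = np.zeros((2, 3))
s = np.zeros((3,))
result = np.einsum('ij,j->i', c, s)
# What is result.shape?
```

(2,)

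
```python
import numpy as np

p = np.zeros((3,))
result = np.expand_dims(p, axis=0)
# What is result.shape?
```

(1, 3)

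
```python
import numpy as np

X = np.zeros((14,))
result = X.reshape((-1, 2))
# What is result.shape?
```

(7, 2)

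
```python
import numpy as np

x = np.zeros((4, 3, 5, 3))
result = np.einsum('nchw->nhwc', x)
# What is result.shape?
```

(4, 5, 3, 3)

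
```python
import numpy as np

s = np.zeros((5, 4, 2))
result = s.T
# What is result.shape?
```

(2, 4, 5)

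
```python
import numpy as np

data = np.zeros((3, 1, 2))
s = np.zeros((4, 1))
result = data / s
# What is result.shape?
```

(3, 4, 2)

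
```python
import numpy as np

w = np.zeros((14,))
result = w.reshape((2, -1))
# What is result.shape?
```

(2, 7)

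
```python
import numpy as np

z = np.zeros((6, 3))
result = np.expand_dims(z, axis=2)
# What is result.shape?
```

(6, 3, 1)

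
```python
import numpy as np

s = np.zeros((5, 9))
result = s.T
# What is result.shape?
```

(9, 5)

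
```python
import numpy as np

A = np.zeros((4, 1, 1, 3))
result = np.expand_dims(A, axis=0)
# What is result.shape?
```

(1, 4, 1, 1, 3)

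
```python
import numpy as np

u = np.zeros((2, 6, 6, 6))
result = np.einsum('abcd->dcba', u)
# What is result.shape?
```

(6, 6, 6, 2)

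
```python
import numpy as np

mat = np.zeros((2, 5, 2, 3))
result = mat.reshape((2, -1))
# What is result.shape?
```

(2, 30)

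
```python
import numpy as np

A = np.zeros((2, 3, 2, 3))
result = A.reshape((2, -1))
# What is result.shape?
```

(2, 18)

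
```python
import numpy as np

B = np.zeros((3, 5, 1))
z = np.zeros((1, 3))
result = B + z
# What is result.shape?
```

(3, 5, 3)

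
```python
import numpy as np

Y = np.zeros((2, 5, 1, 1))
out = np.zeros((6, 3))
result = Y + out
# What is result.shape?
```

(2, 5, 6, 3)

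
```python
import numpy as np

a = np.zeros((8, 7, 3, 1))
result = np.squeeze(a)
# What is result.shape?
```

(8, 7, 3)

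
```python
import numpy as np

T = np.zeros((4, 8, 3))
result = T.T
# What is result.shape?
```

(3, 8, 4)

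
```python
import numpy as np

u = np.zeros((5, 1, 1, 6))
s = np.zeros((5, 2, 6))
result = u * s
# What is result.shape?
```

(5, 5, 2, 6)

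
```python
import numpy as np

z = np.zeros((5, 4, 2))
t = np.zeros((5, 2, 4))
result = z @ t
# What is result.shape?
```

(5, 4, 4)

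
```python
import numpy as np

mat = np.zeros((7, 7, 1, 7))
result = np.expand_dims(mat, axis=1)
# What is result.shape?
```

(7, 1, 7, 1, 7)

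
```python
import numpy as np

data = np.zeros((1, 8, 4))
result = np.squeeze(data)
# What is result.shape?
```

(8, 4)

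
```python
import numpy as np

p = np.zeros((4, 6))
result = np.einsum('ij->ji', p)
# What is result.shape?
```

(6, 4)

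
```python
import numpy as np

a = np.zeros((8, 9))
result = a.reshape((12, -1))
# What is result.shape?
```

(12, 6)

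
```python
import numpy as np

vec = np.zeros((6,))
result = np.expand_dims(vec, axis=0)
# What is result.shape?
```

(1, 6)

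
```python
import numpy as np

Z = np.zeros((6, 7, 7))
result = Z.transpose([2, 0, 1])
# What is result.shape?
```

(7, 6, 7)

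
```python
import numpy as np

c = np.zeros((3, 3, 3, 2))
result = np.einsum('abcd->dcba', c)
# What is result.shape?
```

(2, 3, 3, 3)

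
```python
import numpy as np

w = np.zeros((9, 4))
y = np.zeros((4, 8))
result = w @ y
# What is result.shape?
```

(9, 8)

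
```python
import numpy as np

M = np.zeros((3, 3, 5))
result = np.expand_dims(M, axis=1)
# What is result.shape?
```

(3, 1, 3, 5)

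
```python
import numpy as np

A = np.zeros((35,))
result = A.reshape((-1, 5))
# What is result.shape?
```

(7, 5)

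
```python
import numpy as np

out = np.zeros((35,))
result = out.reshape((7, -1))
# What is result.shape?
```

(7, 5)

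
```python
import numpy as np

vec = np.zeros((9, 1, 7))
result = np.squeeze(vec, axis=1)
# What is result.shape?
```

(9, 7)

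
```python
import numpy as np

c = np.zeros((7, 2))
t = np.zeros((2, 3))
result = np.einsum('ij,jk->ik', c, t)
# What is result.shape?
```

(7, 3)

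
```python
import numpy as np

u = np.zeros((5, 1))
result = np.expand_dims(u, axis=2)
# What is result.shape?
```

(5, 1, 1)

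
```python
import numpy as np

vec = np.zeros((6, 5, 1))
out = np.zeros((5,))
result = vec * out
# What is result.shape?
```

(6, 5, 5)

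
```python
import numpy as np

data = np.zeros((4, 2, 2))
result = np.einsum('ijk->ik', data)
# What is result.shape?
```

(4, 2)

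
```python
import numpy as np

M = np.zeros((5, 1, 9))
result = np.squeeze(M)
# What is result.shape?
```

(5, 9)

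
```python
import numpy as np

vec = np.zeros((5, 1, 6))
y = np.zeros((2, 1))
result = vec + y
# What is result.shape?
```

(5, 2, 6)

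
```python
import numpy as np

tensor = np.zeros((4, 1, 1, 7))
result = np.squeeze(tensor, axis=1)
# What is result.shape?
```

(4, 1, 7)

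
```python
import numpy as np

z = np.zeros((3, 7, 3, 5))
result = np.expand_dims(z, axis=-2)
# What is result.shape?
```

(3, 7, 3, 1, 5)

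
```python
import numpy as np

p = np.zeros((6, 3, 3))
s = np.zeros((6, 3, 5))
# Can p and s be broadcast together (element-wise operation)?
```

No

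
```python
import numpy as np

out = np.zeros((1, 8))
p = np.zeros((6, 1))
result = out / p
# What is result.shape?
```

(6, 8)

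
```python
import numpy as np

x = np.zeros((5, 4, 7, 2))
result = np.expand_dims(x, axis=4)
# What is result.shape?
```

(5, 4, 7, 2, 1)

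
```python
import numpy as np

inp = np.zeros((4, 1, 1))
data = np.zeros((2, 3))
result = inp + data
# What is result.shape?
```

(4, 2, 3)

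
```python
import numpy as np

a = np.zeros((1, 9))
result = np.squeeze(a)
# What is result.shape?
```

(9,)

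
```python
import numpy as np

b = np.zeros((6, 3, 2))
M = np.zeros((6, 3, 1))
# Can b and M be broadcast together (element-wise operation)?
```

Yes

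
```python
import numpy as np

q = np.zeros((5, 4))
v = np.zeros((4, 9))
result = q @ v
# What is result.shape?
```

(5, 9)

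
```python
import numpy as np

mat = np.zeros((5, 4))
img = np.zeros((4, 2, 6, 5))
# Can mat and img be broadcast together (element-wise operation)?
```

No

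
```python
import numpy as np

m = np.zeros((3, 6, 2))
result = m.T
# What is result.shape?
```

(2, 6, 3)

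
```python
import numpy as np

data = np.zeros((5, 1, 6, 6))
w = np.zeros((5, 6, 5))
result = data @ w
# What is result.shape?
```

(5, 5, 6, 5)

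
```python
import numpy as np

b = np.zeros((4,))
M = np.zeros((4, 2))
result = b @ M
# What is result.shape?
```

(2,)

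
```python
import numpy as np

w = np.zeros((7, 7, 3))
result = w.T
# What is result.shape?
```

(3, 7, 7)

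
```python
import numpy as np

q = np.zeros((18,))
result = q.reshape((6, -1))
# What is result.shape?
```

(6, 3)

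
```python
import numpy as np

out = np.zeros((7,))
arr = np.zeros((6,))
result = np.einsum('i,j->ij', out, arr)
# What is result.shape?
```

(7, 6)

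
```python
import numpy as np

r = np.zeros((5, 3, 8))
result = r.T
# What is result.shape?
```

(8, 3, 5)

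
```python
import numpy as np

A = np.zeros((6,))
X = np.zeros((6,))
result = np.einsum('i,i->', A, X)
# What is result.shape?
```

()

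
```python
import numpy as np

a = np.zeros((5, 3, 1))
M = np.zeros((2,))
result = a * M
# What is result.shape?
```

(5, 3, 2)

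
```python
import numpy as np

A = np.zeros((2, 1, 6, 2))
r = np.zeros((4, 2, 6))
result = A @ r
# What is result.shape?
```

(2, 4, 6, 6)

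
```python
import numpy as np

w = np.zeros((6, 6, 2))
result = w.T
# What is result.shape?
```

(2, 6, 6)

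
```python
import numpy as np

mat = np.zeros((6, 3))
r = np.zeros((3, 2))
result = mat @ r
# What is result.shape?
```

(6, 2)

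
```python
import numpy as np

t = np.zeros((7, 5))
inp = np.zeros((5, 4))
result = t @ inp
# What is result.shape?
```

(7, 4)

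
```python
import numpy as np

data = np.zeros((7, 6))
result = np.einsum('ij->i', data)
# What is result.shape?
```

(7,)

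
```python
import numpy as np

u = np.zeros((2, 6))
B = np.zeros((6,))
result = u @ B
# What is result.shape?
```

(2,)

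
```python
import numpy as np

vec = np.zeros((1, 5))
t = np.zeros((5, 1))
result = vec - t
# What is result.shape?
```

(5, 5)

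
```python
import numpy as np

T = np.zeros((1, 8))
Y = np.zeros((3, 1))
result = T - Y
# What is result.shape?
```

(3, 8)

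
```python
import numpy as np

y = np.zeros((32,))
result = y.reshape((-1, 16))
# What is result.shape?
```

(2, 16)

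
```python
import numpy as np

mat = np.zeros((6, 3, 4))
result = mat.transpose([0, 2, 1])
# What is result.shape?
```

(6, 4, 3)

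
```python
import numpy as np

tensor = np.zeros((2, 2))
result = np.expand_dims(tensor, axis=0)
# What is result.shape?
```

(1, 2, 2)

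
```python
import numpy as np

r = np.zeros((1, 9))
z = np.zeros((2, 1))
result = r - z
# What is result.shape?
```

(2, 9)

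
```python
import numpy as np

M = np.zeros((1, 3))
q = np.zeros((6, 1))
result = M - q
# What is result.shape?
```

(6, 3)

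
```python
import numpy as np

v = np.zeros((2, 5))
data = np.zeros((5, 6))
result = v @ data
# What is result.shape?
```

(2, 6)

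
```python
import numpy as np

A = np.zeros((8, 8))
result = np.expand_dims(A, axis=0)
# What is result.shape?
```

(1, 8, 8)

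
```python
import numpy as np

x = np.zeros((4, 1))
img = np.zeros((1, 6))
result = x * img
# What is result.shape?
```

(4, 6)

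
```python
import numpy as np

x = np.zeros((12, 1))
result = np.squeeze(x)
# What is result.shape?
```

(12,)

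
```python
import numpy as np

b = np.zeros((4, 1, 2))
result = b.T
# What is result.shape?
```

(2, 1, 4)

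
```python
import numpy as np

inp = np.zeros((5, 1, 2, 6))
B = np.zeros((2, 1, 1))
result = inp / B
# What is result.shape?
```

(5, 2, 2, 6)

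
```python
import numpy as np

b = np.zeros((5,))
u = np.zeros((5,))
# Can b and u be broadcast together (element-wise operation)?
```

Yes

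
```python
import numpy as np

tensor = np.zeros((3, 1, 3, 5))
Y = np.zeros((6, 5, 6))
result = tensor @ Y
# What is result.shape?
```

(3, 6, 3, 6)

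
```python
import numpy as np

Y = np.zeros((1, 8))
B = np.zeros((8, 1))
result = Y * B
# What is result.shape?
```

(8, 8)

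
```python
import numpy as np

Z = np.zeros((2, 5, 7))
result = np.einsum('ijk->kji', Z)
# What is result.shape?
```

(7, 5, 2)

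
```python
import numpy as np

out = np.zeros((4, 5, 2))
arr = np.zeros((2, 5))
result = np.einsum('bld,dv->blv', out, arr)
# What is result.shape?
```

(4, 5, 5)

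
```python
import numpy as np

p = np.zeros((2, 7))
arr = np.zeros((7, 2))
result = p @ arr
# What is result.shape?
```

(2, 2)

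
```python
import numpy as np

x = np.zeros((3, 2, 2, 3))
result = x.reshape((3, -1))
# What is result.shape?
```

(3, 12)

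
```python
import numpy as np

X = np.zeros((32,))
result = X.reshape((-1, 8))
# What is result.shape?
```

(4, 8)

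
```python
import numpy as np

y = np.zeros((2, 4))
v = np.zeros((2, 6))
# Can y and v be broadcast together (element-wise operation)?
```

No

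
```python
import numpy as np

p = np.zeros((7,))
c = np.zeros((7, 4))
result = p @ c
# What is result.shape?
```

(4,)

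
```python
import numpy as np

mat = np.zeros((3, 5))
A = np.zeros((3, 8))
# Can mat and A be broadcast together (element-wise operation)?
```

No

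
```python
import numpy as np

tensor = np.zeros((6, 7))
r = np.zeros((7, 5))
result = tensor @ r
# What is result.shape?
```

(6, 5)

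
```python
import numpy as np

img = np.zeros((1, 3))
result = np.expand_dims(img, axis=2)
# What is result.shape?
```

(1, 3, 1)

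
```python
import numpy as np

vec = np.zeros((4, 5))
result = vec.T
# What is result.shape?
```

(5, 4)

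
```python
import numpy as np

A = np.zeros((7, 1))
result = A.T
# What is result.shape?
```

(1, 7)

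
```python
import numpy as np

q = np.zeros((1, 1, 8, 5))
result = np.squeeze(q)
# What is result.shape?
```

(8, 5)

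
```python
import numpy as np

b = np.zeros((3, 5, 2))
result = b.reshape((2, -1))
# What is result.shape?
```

(2, 15)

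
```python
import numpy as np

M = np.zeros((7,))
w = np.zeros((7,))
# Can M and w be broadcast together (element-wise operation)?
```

Yes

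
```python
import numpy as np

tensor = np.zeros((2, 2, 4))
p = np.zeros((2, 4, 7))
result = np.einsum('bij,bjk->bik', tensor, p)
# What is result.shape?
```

(2, 2, 7)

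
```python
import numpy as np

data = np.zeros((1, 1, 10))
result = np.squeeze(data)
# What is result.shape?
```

(10,)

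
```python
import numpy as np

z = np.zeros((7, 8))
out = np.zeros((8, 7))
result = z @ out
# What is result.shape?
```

(7, 7)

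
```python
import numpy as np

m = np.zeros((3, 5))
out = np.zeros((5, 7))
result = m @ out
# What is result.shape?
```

(3, 7)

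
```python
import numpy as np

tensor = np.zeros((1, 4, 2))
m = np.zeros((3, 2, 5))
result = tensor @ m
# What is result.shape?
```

(3, 4, 5)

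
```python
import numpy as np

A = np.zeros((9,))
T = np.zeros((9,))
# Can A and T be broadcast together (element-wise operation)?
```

Yes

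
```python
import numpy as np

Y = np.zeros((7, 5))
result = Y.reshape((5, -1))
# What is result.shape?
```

(5, 7)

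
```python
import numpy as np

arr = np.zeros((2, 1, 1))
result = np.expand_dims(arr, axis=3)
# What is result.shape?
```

(2, 1, 1, 1)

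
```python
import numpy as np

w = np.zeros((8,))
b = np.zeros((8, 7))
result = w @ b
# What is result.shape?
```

(7,)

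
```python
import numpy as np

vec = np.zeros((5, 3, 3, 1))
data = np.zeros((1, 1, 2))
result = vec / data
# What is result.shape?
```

(5, 3, 3, 2)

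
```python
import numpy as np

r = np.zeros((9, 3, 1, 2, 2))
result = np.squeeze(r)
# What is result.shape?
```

(9, 3, 2, 2)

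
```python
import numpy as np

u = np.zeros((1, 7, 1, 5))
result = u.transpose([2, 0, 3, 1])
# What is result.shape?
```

(1, 1, 5, 7)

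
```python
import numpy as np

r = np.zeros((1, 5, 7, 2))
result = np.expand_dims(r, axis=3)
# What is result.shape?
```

(1, 5, 7, 1, 2)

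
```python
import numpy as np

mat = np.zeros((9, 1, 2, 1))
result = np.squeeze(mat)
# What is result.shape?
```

(9, 2)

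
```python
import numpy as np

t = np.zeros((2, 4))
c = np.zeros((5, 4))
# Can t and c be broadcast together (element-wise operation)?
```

No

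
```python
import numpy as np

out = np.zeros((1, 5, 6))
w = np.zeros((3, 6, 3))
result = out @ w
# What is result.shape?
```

(3, 5, 3)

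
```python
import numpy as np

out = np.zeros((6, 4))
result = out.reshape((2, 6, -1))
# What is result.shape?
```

(2, 6, 2)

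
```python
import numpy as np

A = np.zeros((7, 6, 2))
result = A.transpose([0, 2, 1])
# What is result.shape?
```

(7, 2, 6)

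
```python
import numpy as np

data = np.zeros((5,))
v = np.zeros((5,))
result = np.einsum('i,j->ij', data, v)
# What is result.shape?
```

(5, 5)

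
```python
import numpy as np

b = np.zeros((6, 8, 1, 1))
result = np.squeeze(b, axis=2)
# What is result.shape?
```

(6, 8, 1)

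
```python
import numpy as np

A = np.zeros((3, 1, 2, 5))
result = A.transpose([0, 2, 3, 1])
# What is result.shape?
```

(3, 2, 5, 1)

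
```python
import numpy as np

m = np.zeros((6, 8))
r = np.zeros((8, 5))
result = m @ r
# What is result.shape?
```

(6, 5)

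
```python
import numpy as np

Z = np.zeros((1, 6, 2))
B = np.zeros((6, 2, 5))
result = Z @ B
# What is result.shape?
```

(6, 6, 5)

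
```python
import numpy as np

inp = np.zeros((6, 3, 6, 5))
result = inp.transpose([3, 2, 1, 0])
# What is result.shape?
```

(5, 6, 3, 6)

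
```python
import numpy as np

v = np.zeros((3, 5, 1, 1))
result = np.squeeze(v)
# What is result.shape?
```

(3, 5)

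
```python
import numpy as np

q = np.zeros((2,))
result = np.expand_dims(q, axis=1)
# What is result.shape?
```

(2, 1)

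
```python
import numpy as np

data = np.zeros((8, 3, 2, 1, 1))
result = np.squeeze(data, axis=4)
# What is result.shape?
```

(8, 3, 2, 1)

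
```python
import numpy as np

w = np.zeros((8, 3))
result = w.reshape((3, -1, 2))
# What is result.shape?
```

(3, 4, 2)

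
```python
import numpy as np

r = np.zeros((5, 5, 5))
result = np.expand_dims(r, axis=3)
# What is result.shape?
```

(5, 5, 5, 1)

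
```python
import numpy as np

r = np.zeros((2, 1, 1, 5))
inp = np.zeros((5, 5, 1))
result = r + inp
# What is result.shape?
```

(2, 5, 5, 5)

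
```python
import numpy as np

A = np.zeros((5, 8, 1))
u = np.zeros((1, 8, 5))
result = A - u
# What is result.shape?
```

(5, 8, 5)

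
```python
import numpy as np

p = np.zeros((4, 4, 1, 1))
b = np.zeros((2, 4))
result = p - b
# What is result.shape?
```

(4, 4, 2, 4)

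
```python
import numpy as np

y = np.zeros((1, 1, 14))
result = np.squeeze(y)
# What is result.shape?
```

(14,)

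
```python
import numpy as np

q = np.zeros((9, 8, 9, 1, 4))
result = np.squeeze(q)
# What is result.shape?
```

(9, 8, 9, 4)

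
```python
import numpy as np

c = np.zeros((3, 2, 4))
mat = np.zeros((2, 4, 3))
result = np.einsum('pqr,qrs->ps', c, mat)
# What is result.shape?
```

(3, 3)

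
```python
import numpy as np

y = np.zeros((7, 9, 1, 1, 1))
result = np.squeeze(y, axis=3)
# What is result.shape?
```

(7, 9, 1, 1)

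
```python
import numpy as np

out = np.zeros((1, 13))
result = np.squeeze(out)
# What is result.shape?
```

(13,)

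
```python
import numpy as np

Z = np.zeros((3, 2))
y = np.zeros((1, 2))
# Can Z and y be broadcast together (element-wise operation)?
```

Yes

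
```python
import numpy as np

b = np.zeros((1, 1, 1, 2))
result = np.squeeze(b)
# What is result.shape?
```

(2,)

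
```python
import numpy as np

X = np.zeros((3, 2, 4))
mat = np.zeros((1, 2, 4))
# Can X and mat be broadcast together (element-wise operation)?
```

Yes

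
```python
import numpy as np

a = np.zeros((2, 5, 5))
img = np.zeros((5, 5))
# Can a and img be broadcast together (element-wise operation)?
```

Yes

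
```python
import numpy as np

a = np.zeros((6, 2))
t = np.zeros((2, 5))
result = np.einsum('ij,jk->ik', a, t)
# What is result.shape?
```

(6, 5)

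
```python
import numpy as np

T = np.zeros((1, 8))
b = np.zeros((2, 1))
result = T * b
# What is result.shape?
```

(2, 8)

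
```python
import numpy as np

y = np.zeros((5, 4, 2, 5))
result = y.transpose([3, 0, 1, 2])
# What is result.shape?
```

(5, 5, 4, 2)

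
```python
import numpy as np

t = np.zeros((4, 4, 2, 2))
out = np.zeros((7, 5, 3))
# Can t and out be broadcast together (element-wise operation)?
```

No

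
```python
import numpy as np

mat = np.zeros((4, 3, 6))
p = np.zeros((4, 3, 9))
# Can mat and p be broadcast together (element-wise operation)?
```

No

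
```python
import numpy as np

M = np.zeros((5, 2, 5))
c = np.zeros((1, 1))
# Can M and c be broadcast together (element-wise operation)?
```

Yes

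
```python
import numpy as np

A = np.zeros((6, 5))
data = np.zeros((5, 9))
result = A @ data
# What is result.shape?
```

(6, 9)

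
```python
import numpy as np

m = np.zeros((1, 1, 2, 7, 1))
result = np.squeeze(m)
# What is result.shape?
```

(2, 7)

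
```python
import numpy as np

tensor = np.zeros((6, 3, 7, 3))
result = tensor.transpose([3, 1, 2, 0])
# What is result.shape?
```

(3, 3, 7, 6)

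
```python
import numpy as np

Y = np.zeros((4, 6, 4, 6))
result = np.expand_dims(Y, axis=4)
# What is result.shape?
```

(4, 6, 4, 6, 1)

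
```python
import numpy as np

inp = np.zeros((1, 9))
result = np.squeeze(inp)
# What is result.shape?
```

(9,)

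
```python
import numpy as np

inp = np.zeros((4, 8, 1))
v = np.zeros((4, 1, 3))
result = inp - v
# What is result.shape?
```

(4, 8, 3)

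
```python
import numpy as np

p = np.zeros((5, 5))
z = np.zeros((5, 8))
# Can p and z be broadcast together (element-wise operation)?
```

No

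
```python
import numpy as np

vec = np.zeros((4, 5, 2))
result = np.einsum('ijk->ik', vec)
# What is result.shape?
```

(4, 2)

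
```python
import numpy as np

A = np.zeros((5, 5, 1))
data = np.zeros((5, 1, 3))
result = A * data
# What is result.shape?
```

(5, 5, 3)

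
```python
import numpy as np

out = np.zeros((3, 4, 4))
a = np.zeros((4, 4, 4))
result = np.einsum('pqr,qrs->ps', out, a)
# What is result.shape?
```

(3, 4)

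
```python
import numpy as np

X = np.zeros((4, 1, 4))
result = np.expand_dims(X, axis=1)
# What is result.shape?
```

(4, 1, 1, 4)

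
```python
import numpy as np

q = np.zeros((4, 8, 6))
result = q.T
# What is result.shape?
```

(6, 8, 4)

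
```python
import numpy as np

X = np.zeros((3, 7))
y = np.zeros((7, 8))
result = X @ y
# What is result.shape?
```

(3, 8)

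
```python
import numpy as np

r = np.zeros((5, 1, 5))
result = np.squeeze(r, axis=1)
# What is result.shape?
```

(5, 5)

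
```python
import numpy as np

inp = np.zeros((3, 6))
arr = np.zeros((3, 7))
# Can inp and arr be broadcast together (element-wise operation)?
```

No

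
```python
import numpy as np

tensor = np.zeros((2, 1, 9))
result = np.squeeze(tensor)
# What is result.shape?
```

(2, 9)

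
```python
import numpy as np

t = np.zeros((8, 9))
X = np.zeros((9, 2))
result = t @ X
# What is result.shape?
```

(8, 2)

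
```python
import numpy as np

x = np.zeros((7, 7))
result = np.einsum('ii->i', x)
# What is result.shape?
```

(7,)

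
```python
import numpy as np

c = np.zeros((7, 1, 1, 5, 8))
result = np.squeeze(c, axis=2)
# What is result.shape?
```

(7, 1, 5, 8)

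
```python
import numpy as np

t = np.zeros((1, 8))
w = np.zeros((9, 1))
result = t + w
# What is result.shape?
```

(9, 8)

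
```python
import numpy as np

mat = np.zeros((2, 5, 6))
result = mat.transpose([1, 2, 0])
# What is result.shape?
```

(5, 6, 2)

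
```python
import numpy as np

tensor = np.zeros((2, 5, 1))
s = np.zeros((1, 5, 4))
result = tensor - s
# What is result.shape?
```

(2, 5, 4)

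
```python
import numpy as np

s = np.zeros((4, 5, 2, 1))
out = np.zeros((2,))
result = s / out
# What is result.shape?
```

(4, 5, 2, 2)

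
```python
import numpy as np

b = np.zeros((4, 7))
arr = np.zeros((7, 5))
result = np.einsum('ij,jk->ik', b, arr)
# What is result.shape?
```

(4, 5)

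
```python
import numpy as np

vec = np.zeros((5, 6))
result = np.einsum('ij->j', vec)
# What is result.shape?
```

(6,)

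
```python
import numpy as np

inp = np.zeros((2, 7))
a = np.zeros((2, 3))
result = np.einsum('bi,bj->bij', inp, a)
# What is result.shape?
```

(2, 7, 3)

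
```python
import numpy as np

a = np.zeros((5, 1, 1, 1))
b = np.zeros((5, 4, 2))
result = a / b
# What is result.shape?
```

(5, 5, 4, 2)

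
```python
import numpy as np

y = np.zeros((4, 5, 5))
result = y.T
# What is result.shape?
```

(5, 5, 4)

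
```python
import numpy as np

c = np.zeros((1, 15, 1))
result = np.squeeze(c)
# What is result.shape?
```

(15,)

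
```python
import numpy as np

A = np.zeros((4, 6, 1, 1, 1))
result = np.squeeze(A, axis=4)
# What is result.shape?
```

(4, 6, 1, 1)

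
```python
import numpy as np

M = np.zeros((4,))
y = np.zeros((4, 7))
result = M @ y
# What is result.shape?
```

(7,)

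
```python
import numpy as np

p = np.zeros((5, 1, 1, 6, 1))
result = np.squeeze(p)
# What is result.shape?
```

(5, 6)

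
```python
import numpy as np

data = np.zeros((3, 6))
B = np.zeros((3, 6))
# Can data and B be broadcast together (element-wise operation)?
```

Yes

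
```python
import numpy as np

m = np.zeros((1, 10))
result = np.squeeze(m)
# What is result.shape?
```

(10,)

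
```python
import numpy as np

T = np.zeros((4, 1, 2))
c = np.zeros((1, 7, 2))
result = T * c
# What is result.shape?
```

(4, 7, 2)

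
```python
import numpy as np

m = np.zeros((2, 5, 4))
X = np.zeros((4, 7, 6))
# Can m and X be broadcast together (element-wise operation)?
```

No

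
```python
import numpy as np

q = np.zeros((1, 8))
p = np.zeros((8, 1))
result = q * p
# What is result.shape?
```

(8, 8)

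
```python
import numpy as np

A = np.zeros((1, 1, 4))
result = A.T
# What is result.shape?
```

(4, 1, 1)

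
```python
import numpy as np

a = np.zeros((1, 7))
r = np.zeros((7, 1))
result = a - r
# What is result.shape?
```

(7, 7)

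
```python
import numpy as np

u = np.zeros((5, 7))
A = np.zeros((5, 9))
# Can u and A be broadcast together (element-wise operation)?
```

No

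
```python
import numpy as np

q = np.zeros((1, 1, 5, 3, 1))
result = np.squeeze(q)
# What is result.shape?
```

(5, 3)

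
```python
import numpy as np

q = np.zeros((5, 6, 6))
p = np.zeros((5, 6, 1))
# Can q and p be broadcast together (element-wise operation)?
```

Yes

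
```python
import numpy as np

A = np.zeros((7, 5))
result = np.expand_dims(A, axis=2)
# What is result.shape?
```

(7, 5, 1)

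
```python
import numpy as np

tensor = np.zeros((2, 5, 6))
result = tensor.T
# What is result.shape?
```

(6, 5, 2)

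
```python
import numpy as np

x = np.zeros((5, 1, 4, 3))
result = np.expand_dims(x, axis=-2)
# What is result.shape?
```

(5, 1, 4, 1, 3)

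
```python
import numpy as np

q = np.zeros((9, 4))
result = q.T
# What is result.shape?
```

(4, 9)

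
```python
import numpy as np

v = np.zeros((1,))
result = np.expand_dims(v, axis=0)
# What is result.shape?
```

(1, 1)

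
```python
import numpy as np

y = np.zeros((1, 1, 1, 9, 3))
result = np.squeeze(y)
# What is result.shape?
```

(9, 3)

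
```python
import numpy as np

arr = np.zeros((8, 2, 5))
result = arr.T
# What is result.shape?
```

(5, 2, 8)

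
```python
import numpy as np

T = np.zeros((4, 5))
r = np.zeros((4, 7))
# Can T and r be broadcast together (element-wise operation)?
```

No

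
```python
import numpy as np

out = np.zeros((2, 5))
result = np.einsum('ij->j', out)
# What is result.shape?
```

(5,)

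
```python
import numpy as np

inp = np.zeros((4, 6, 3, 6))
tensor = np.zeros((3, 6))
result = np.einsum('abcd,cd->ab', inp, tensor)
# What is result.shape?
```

(4, 6)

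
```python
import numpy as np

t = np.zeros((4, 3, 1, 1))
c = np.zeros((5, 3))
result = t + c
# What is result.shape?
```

(4, 3, 5, 3)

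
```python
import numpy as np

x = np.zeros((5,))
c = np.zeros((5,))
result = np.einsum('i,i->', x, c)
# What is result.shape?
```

()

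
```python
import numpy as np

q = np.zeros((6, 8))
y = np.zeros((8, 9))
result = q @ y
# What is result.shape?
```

(6, 9)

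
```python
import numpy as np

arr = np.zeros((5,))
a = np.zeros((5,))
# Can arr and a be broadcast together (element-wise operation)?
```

Yes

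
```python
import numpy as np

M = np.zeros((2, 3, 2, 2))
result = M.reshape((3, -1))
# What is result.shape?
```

(3, 8)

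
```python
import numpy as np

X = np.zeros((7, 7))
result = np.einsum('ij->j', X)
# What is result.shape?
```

(7,)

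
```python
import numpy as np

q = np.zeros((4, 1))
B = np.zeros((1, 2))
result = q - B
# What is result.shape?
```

(4, 2)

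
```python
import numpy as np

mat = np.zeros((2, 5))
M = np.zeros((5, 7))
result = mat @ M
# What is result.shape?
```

(2, 7)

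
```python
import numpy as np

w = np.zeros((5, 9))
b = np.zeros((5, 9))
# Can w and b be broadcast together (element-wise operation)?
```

Yes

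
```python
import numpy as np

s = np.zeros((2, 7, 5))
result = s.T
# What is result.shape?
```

(5, 7, 2)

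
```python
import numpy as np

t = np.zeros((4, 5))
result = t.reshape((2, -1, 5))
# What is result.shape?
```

(2, 2, 5)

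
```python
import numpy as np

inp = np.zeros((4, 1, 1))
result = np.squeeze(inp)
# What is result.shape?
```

(4,)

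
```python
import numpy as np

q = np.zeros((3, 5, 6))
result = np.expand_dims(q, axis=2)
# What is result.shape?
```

(3, 5, 1, 6)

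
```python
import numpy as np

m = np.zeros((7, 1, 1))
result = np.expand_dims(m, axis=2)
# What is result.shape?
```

(7, 1, 1, 1)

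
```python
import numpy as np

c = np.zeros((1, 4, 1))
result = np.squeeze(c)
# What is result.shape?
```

(4,)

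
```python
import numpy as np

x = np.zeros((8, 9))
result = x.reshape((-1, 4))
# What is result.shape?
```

(18, 4)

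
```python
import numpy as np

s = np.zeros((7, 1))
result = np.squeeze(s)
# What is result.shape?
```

(7,)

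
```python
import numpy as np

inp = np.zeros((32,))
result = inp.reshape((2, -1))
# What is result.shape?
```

(2, 16)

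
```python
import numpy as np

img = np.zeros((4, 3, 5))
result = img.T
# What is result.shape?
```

(5, 3, 4)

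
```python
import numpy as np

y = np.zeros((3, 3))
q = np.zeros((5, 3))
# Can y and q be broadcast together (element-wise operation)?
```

No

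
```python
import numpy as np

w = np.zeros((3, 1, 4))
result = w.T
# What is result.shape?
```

(4, 1, 3)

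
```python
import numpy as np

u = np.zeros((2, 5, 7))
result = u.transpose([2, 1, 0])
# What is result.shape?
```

(7, 5, 2)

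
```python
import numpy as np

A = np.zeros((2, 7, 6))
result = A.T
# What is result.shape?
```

(6, 7, 2)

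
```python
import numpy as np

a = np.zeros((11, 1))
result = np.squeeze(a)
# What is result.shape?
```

(11,)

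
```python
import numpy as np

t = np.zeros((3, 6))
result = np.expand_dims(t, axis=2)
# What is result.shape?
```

(3, 6, 1)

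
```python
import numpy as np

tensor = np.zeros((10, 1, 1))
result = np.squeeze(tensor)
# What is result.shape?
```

(10,)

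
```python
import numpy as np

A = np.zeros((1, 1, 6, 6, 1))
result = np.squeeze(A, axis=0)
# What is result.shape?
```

(1, 6, 6, 1)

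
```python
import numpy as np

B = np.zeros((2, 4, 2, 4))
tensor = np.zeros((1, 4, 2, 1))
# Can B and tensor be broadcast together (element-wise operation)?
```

Yes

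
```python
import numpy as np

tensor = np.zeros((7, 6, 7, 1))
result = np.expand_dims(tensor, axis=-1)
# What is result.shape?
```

(7, 6, 7, 1, 1)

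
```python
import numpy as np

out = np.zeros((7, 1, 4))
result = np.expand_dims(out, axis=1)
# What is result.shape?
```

(7, 1, 1, 4)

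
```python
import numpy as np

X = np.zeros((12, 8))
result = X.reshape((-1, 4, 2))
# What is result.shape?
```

(12, 4, 2)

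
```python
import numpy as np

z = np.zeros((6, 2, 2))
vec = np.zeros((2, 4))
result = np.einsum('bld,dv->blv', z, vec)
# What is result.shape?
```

(6, 2, 4)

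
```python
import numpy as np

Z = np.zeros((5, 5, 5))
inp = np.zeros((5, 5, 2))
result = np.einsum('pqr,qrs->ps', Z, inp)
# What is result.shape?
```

(5, 2)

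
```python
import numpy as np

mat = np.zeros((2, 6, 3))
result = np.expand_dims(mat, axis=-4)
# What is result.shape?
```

(1, 2, 6, 3)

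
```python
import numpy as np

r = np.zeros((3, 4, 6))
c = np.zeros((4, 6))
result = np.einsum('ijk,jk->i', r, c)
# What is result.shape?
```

(3,)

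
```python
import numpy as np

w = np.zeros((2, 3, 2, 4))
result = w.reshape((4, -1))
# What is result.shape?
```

(4, 12)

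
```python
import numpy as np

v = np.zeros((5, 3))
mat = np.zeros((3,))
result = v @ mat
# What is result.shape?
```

(5,)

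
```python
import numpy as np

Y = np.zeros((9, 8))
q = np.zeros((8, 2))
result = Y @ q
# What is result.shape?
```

(9, 2)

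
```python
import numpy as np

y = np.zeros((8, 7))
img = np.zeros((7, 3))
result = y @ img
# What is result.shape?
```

(8, 3)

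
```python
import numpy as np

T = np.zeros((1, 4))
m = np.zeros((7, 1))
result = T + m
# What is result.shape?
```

(7, 4)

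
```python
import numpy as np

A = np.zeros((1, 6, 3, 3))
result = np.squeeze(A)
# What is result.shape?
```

(6, 3, 3)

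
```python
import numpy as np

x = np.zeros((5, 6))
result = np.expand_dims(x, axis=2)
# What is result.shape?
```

(5, 6, 1)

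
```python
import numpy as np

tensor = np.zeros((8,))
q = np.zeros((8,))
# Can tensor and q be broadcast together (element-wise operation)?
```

Yes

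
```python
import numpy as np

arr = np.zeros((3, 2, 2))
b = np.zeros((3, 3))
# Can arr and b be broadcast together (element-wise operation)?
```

No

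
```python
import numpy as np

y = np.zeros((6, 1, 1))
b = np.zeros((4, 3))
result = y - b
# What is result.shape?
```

(6, 4, 3)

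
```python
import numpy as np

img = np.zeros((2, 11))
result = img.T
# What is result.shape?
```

(11, 2)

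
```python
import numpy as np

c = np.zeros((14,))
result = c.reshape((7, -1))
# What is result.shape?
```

(7, 2)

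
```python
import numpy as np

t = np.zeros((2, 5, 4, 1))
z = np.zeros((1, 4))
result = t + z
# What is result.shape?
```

(2, 5, 4, 4)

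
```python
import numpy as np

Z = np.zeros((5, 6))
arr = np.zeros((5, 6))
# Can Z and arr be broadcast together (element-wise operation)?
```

Yes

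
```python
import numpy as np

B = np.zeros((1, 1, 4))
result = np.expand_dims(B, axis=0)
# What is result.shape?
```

(1, 1, 1, 4)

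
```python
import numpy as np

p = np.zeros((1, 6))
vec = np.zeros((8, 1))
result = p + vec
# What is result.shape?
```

(8, 6)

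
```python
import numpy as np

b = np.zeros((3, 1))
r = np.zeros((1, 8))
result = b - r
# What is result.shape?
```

(3, 8)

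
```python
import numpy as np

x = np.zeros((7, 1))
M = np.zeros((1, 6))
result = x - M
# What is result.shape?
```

(7, 6)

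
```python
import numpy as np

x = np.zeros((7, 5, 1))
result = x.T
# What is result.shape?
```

(1, 5, 7)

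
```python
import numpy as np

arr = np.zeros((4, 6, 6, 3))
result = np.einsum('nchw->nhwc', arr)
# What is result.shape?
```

(4, 6, 3, 6)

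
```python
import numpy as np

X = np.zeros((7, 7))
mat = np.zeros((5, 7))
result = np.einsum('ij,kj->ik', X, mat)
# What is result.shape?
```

(7, 5)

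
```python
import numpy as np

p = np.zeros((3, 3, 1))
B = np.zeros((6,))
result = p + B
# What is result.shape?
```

(3, 3, 6)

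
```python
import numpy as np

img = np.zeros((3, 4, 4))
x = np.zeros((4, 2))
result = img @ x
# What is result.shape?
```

(3, 4, 2)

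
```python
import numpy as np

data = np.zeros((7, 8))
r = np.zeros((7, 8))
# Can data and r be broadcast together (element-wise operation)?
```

Yes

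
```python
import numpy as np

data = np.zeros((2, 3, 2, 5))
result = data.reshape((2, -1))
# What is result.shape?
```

(2, 30)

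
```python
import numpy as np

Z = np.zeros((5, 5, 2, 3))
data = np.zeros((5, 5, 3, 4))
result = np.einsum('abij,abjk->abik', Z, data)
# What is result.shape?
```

(5, 5, 2, 4)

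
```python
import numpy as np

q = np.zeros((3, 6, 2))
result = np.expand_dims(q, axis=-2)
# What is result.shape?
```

(3, 6, 1, 2)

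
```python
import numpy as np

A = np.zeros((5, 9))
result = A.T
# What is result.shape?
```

(9, 5)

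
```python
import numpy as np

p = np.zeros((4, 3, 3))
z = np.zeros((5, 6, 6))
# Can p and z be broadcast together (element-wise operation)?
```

No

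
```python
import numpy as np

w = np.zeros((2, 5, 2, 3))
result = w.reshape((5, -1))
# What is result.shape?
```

(5, 12)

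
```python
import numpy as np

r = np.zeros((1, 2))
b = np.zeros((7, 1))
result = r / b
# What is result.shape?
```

(7, 2)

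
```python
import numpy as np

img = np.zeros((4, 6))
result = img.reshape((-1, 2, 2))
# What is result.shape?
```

(6, 2, 2)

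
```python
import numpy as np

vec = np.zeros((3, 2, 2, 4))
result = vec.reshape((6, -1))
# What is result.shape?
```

(6, 8)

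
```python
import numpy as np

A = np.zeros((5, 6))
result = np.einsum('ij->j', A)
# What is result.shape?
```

(6,)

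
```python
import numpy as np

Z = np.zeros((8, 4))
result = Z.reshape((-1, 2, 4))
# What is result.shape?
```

(4, 2, 4)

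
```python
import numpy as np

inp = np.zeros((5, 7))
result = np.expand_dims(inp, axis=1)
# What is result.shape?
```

(5, 1, 7)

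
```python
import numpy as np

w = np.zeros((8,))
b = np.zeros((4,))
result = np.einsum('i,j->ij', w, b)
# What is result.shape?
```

(8, 4)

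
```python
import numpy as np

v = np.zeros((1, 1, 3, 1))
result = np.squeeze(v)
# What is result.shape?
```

(3,)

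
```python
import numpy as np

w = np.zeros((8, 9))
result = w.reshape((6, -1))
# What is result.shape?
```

(6, 12)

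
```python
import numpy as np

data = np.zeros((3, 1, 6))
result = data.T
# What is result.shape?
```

(6, 1, 3)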